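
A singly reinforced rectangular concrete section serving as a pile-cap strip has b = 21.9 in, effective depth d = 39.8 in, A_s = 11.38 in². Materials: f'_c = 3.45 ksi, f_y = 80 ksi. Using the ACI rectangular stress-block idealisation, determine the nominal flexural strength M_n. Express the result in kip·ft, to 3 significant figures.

M_n ≈ 2480 kip·ft

T = A_s f_y = 11.38 × 80 = 910.4 kips.
a = T/(0.85 f'_c b) = 910.4/(0.85 × 3.45 × 21.9) = 14.176 in.
M_n = T(d − a/2) = 910.4 × (39.8 − 7.088) = 29781.0 kip·in = 29781.0/12 = 2481.75 kip·ft.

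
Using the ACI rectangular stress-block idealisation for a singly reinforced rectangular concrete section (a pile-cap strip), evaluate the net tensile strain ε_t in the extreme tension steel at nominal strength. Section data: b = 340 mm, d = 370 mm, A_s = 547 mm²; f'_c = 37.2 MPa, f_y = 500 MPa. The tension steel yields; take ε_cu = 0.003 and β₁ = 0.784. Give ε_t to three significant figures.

a = A_s f_y/(0.85 f'_c b) = 25.44 mm.
β₁ = 0.784, so c = a/β₁ = 25.44/0.784 = 32.45 mm.
From the linear strain diagram with ε_cu = 0.003: ε_t = 0.003 (d − c)/c = 0.003 × (370 − 32.45)/32.45 = 0.0312.
Since ε_t ≥ 0.005, the section is tension-controlled.

ε_t ≈ 0.0312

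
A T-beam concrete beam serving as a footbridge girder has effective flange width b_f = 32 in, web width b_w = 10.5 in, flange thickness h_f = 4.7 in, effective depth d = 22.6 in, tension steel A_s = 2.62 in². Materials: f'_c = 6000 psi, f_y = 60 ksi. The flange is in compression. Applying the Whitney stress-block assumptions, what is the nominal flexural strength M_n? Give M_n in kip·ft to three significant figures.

M_n ≈ 290 kip·ft

Tension: T = A_s f_y = 2.62 × 60 = 157.2 kips.
Try a within the flange: a = T/(0.85 f'_c b_f) = 157.2/(0.85 × 6 × 32) = 0.963 in.
Since a = 0.963 ≤ h_f = 4.7 in, the stress block lies entirely in the flange; analyse as a rectangular beam of width b_f.
M_n = T(d − a/2) = 157.2 × (22.6 − 0.4815) = 3477.0 kip·in.
M_n = 3477.0/12 = 289.75 kip·ft.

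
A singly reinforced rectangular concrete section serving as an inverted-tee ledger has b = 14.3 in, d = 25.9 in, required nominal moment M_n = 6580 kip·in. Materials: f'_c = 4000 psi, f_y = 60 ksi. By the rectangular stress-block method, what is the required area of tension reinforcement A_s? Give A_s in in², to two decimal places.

A_s ≈ 4.78 in²

From M_n = 0.85 f'_c a b (d − a/2):
a = d − √(d² − 2M_n/(0.85 f'_c b)) = 25.9 − √(25.9² − 2 × 6580/(0.85 × 4 × 14.3)) = 5.897 in.
A_s = 0.85 f'_c a b / f_y = 0.85 × 4 × 5.897 × 14.3 / 60 = 4.779 in².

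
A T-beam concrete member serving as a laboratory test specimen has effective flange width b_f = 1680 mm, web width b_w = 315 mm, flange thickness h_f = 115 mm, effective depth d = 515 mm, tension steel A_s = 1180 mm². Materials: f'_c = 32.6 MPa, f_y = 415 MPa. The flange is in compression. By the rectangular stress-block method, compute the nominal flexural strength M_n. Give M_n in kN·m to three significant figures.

M_n ≈ 250 kN·m

Tension: T = A_s f_y = 1180 × 415 = 489700 N.
Try a within the flange: a = T/(0.85 f'_c b_f) = 489700/(0.85 × 32.6 × 1680) = 10.52 mm.
Since a = 10.52 ≤ h_f = 115 mm, the stress block lies entirely in the flange; analyse as a rectangular beam of width b_f.
M_n = T(d − a/2) = 489700 × (515 − 5.26) = 249.62 × 10⁶ N·mm.
M_n = 249.62 kN·m.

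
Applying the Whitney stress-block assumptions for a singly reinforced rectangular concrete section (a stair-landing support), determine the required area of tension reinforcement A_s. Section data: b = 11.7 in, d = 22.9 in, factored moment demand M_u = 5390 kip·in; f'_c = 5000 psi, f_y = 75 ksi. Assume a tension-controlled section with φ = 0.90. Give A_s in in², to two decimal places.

A_s ≈ 4.02 in²

M_n = M_u/φ = 5390/0.90 = 5988.89 kip·in.
From M_n = 0.85 f'_c a b (d − a/2):
a = d − √(d² − 2M_n/(0.85 f'_c b)) = 22.9 − √(22.9² − 2 × 5988.89/(0.85 × 5 × 11.7)) = 6.062 in.
A_s = 0.85 f'_c a b / f_y = 0.85 × 5 × 6.062 × 11.7 / 75 = 4.019 in².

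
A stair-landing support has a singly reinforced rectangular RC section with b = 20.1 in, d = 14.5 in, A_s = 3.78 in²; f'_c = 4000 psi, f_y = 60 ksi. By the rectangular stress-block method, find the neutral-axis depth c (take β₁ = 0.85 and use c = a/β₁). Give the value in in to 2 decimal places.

T = A_s f_y = 3.78 × 60 = 226.8 kips.
a = T/(0.85 f'_c b) = 226.8/(0.85 × 4 × 20.1) = 3.3187 in.
With β₁ = 0.85, c = a/β₁ = 3.3187/0.85 = 3.90 in.

c ≈ 3.90 in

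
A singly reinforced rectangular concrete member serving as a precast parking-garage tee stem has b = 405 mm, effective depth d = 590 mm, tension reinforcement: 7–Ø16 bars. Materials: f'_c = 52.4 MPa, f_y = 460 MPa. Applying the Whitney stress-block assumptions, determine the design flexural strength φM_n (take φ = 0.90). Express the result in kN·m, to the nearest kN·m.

φM_n ≈ 333 kN·m

A_s = 7 × 201 = 1407 mm².
T = A_s f_y = 1407 × 460 = 647220 N = 647.22 kN.
From C = T: a = T/(0.85 f'_c b) = 647220/(0.85 × 52.4 × 405) = 35.88 mm.
M_n = T(d − a/2) = 647.22 kN × (590 − 17.94) mm = 370.25 kN·m.
φM_n = 0.90 × 370.25 = 333.23 kN·m.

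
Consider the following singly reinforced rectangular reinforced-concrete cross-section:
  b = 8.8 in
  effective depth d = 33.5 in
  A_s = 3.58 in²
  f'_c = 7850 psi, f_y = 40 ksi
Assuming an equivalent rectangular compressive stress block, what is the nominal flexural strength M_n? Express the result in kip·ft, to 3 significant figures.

M_n ≈ 385 kip·ft

T = A_s f_y = 3.58 × 40 = 143.2 kips.
a = T/(0.85 f'_c b) = 143.2/(0.85 × 7.85 × 8.8) = 2.439 in.
M_n = T(d − a/2) = 143.2 × (33.5 − 1.2195) = 4622.6 kip·in = 4622.6/12 = 385.22 kip·ft.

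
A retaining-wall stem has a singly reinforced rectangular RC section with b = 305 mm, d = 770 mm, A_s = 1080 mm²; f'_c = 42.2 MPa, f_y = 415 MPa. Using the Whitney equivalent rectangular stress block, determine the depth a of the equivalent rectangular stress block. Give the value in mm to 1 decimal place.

a ≈ 41.0 mm

T = A_s f_y = 1080 × 415 = 448200 N = 448.2 kN.
Setting C = 0.85 f'_c a b equal to T: a = 448200/(0.85 × 42.2 × 305) = 41.0 mm.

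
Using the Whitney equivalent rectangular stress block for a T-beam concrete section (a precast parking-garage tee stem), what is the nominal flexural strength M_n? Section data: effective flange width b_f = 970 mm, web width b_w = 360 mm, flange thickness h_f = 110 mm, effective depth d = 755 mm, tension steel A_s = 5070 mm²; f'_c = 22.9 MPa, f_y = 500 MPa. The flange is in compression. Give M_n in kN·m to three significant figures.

M_n ≈ 1730 kN·m

Tension: T = A_s f_y = 5070 × 500 = 2535000 N.
Try a within the flange: a = T/(0.85 f'_c b_f) = 2535000/(0.85 × 22.9 × 970) = 134.26 mm.
a = 134.26 > h_f = 110 mm: the block extends into the web. Split into flange-overhang and web parts.
C_f = 0.85 f'_c (b_f − b_w) h_f = 0.85 × 22.9 × (970 − 360) × 110 = 1306102 N.
Remaining web compression depth: a_w = (T − C_f)/(0.85 f'_c b_w) = (2535000 − 1306102)/(0.85 × 22.9 × 360) = 175.37 mm.
M_n = C_f(d − h_f/2) + (T − C_f)(d − a_w/2) = 1306102 × (755 − 55) + 1228898 × (755 − 87.685) = 914.27 + 820.06 = 1734.33 × 10⁶ N·mm.
M_n = 1734.33 kN·m.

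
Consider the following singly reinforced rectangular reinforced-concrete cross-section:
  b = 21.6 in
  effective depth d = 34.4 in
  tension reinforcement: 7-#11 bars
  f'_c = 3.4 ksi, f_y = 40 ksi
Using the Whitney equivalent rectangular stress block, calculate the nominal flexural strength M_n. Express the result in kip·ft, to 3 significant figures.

M_n ≈ 1120 kip·ft

A_s = 7 × 1.56 = 10.92 in².
T = A_s f_y = 10.92 × 40 = 436.8 kips.
a = T/(0.85 f'_c b) = 436.8/(0.85 × 3.4 × 21.6) = 6.997 in.
M_n = T(d − a/2) = 436.8 × (34.4 − 3.4985) = 13497.8 kip·in = 13497.8/12 = 1124.82 kip·ft.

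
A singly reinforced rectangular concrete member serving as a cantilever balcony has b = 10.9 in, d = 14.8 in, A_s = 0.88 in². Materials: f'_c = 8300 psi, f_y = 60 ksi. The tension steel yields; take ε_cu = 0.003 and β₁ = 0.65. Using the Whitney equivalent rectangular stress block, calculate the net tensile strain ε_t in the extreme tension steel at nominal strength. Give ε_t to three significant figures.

a = A_s f_y/(0.85 f'_c b) = 0.687 in.
β₁ = 0.65, so c = a/β₁ = 0.687/0.65 = 1.057 in.
From the linear strain diagram with ε_cu = 0.003: ε_t = 0.003 (d − c)/c = 0.003 × (14.8 − 1.057)/1.057 = 0.0390.
Since ε_t ≥ 0.005, the section is tension-controlled.

ε_t ≈ 0.0390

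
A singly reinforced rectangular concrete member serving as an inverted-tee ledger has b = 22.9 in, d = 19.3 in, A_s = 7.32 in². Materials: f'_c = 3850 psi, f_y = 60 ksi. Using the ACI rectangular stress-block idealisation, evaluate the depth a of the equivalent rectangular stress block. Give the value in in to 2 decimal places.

a ≈ 5.86 in

T = A_s f_y = 7.32 × 60 = 439.2 kips.
a = T/(0.85 f'_c b) = 439.2/(0.85 × 3.85 × 22.9) = 5.86 in.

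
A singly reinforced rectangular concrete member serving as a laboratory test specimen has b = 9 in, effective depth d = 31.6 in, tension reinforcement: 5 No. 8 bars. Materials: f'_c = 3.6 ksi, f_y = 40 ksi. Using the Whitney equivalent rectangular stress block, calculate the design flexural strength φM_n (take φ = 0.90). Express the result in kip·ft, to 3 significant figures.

φM_n ≈ 340 kip·ft

A_s = 5 × 0.79 = 3.95 in².
T = A_s f_y = 3.95 × 40 = 158 kips.
a = T/(0.85 f'_c b) = 158/(0.85 × 3.6 × 9) = 5.737 in.
M_n = T(d − a/2) = 158 × (31.6 − 2.8685) = 4539.6 kip·in = 4539.6/12 = 378.30 kip·ft.
φM_n = 0.90 × 378.30 = 340.47 kip·ft.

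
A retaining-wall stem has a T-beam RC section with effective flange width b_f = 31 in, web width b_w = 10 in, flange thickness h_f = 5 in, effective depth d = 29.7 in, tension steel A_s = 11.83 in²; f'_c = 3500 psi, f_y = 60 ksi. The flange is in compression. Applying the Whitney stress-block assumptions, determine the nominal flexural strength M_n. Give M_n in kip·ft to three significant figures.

M_n ≈ 1470 kip·ft

Tension: T = A_s f_y = 11.83 × 60 = 709.8 kips.
Try a within the flange: a = T/(0.85 f'_c b_f) = 709.8/(0.85 × 3.5 × 31) = 7.696 in.
a = 7.696 > h_f = 5 in: the block extends into the web. Split into flange-overhang and web parts.
C_f = 0.85 f'_c (b_f − b_w) h_f = 0.85 × 3.5 × (31 − 10) × 5 = 312.4 kips.
Remaining web compression depth: a_w = (T − C_f)/(0.85 f'_c b_w) = (709.8 − 312.4)/(0.85 × 3.5 × 10) = 13.358 in.
M_n = C_f(d − h_f/2) + (T − C_f)(d − a_w/2) = 312.4 × (29.7 − 2.5) + 397.4 × (29.7 − 6.679) = 8497.3 + 9148.5 = 17645.8 kip·in.
M_n = 17645.8/12 = 1470.48 kip·ft.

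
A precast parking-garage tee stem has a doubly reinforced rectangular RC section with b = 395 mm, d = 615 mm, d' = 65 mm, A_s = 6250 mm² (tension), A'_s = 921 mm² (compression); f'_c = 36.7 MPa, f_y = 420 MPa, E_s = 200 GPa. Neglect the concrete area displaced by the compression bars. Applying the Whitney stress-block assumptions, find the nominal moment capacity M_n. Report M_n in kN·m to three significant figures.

Assume both tension and compression steel yield.
Net tension couple steel: A_s − A'_s = 5329 mm².
a = (A_s − A'_s) f_y / (0.85 f'_c b) = 2238180/(0.85 × 36.7 × 395) = 181.64 mm.
c = a/β₁ = 181.64/0.788 = 230.51 mm; ε'_s = 0.003(c − d')/c = 0.0022 ≥ f_y/E_s = 0.0021, so compression steel does yield.
M_n = (A_s − A'_s) f_y (d − a/2) + A'_s f_y (d − d') = [2238180 × (615 − 90.82) + 386820 × (615 − 65)] × 10⁻⁶ = 1173.21 + 212.75 = 1385.96 kN·m.

M_n ≈ 1390 kN·m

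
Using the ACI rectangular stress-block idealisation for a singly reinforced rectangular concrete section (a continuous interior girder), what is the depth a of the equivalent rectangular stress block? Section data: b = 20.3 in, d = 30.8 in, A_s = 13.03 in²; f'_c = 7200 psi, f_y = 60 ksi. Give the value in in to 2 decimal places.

a ≈ 6.29 in

T = A_s f_y = 13.03 × 60 = 781.8 kips.
a = T/(0.85 f'_c b) = 781.8/(0.85 × 7.2 × 20.3) = 6.29 in.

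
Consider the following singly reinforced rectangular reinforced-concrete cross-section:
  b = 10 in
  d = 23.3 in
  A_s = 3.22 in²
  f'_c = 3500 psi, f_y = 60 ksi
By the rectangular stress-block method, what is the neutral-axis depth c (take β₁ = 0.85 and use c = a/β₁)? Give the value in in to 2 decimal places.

T = A_s f_y = 3.22 × 60 = 193.2 kips.
a = T/(0.85 f'_c b) = 193.2/(0.85 × 3.5 × 10) = 6.4941 in.
With β₁ = 0.85, c = a/β₁ = 6.4941/0.85 = 7.64 in.

c ≈ 7.64 in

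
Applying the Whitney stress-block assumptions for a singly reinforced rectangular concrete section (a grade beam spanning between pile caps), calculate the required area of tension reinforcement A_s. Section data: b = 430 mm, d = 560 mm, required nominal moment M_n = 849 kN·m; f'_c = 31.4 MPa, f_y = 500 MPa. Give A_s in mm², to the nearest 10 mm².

With M_n = 0.85 f'_c a b (d − a/2), solve the quadratic for a:
a = d − √(d² − 2M_n/(0.85 f'_c b)) = 560 − √(560² − 2 × 849×10⁶/(0.85 × 31.4 × 430)) = 153.00 mm.
A_s = 0.85 f'_c a b / f_y = 0.85 × 31.4 × 153.00 × 430 / 500 = 3511.9 mm².

A_s ≈ 3510 mm²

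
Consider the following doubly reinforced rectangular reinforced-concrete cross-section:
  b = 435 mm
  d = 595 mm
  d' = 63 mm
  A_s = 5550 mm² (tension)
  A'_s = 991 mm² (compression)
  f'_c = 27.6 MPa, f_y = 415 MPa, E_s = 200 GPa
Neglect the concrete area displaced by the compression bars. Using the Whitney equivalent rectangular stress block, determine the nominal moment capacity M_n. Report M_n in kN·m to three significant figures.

M_n ≈ 1170 kN·m

Assume both tension and compression steel yield.
Net tension couple steel: A_s − A'_s = 4559 mm².
a = (A_s − A'_s) f_y / (0.85 f'_c b) = 1891985/(0.85 × 27.6 × 435) = 185.40 mm.
c = a/β₁ = 185.40/0.85 = 218.12 mm; ε'_s = 0.003(c − d')/c = 0.0021 ≥ f_y/E_s = 0.0021, so compression steel does yield.
M_n = (A_s − A'_s) f_y (d − a/2) + A'_s f_y (d − d') = [1891985 × (595 − 92.7) + 411265 × (595 − 63)] × 10⁻⁶ = 950.34 + 218.79 = 1169.13 kN·m.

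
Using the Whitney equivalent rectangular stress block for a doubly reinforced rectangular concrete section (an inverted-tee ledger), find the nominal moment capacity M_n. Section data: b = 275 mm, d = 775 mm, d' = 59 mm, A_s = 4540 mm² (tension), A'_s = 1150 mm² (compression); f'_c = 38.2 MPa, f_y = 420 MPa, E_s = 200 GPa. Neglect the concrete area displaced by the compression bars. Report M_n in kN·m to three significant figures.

M_n ≈ 1340 kN·m

Assume both tension and compression steel yield.
Net tension couple steel: A_s − A'_s = 3390 mm².
a = (A_s − A'_s) f_y / (0.85 f'_c b) = 1423800/(0.85 × 38.2 × 275) = 159.45 mm.
c = a/β₁ = 159.45/0.777 = 205.21 mm; ε'_s = 0.003(c − d')/c = 0.0021 ≥ f_y/E_s = 0.0021, so compression steel does yield.
M_n = (A_s − A'_s) f_y (d − a/2) + A'_s f_y (d − d') = [1423800 × (775 − 79.725) + 483000 × (775 − 59)] × 10⁻⁶ = 989.93 + 345.83 = 1335.76 kN·m.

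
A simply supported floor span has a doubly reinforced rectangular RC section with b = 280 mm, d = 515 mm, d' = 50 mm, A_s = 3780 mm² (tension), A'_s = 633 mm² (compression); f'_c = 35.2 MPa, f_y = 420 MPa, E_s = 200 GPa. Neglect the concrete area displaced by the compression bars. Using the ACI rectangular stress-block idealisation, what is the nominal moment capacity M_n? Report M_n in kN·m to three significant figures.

M_n ≈ 700 kN·m

Assume both tension and compression steel yield.
Net tension couple steel: A_s − A'_s = 3147 mm².
a = (A_s − A'_s) f_y / (0.85 f'_c b) = 1321740/(0.85 × 35.2 × 280) = 157.77 mm.
c = a/β₁ = 157.77/0.799 = 197.46 mm; ε'_s = 0.003(c − d')/c = 0.0022 ≥ f_y/E_s = 0.0021, so compression steel does yield.
M_n = (A_s − A'_s) f_y (d − a/2) + A'_s f_y (d − d') = [1321740 × (515 − 78.885) + 265860 × (515 − 50)] × 10⁻⁶ = 576.43 + 123.62 = 700.05 kN·m.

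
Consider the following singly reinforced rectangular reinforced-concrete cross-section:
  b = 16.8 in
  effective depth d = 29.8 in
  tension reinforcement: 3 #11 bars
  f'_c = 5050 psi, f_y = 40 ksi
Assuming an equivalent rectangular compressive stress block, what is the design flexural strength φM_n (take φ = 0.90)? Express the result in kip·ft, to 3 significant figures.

φM_n ≈ 400 kip·ft

A_s = 3 × 1.56 = 4.68 in².
T = A_s f_y = 4.68 × 40 = 187.2 kips.
a = T/(0.85 f'_c b) = 187.2/(0.85 × 5.05 × 16.8) = 2.596 in.
M_n = T(d − a/2) = 187.2 × (29.8 − 1.298) = 5335.6 kip·in = 5335.6/12 = 444.63 kip·ft.
φM_n = 0.90 × 444.63 = 400.17 kip·ft.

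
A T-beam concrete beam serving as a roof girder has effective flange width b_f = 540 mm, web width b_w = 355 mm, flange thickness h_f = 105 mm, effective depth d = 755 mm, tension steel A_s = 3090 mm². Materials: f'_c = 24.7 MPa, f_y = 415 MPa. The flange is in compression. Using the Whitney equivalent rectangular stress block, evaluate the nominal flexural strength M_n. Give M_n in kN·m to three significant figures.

Tension: T = A_s f_y = 3090 × 415 = 1282350 N.
Try a within the flange: a = T/(0.85 f'_c b_f) = 1282350/(0.85 × 24.7 × 540) = 113.11 mm.
a = 113.11 > h_f = 105 mm: the block extends into the web. Split into flange-overhang and web parts.
C_f = 0.85 f'_c (b_f − b_w) h_f = 0.85 × 24.7 × (540 − 355) × 105 = 407828 N.
Remaining web compression depth: a_w = (T − C_f)/(0.85 f'_c b_w) = (1282350 − 407828)/(0.85 × 24.7 × 355) = 117.33 mm.
M_n = C_f(d − h_f/2) + (T − C_f)(d − a_w/2) = 407828 × (755 − 52.5) + 874522 × (755 − 58.665) = 286.50 + 608.96 = 895.46 × 10⁶ N·mm.
M_n = 895.46 kN·m.

M_n ≈ 895 kN·m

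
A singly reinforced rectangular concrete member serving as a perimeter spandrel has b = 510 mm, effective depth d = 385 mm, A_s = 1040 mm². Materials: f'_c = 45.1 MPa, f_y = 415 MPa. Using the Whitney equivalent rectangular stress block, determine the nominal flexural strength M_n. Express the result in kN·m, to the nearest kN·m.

M_n ≈ 161 kN·m

T = A_s f_y = 1040 × 415 = 431600 N = 431.6 kN.
From C = T: a = T/(0.85 f'_c b) = 431600/(0.85 × 45.1 × 510) = 22.08 mm.
M_n = T(d − a/2) = 431.6 kN × (385 − 11.04) mm = 161.40 kN·m.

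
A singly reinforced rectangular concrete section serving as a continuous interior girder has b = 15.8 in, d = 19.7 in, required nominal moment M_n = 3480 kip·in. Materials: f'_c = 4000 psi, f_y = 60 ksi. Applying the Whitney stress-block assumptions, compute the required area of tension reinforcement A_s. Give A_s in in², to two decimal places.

From M_n = 0.85 f'_c a b (d − a/2):
a = d − √(d² − 2M_n/(0.85 f'_c b)) = 19.7 − √(19.7² − 2 × 3480/(0.85 × 4 × 15.8)) = 3.621 in.
A_s = 0.85 f'_c a b / f_y = 0.85 × 4 × 3.621 × 15.8 / 60 = 3.242 in².

A_s ≈ 3.24 in²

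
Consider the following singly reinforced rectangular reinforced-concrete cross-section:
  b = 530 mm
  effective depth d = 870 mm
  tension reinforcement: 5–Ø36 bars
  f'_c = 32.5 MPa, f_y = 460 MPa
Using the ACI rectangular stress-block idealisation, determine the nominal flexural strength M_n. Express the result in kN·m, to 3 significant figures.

M_n ≈ 1850 kN·m

A_s = 5 × 1018 = 5090 mm².
T = A_s f_y = 5090 × 460 = 2341400 N = 2341.4 kN.
From C = T: a = T/(0.85 f'_c b) = 2341400/(0.85 × 32.5 × 530) = 159.92 mm.
M_n = T(d − a/2) = 2341.4 kN × (870 − 79.96) mm = 1849.80 kN·m.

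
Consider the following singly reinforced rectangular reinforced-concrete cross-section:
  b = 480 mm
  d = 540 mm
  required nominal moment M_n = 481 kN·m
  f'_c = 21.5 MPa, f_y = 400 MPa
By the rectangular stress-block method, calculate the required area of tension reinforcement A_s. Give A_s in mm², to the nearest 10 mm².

A_s ≈ 2490 mm²

With M_n = 0.85 f'_c a b (d − a/2), solve the quadratic for a:
a = d − √(d² − 2M_n/(0.85 f'_c b)) = 540 − √(540² − 2 × 481×10⁶/(0.85 × 21.5 × 480)) = 113.46 mm.
A_s = 0.85 f'_c a b / f_y = 0.85 × 21.5 × 113.46 × 480 / 400 = 2488.2 mm².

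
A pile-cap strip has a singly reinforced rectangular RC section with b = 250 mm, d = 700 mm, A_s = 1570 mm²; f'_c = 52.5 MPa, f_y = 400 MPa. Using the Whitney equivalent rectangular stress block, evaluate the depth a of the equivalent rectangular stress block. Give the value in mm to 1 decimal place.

T = A_s f_y = 1570 × 400 = 628000 N = 628 kN.
Setting C = 0.85 f'_c a b equal to T: a = 628000/(0.85 × 52.5 × 250) = 56.3 mm.

a ≈ 56.3 mm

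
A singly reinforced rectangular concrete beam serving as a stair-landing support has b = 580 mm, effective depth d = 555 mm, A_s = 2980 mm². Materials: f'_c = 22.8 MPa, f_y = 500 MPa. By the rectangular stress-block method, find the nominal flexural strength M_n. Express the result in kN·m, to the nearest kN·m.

T = A_s f_y = 2980 × 500 = 1490000 N = 1490 kN.
From C = T: a = T/(0.85 f'_c b) = 1490000/(0.85 × 22.8 × 580) = 132.56 mm.
M_n = T(d − a/2) = 1490 kN × (555 − 66.28) mm = 728.19 kN·m.

M_n ≈ 728 kN·m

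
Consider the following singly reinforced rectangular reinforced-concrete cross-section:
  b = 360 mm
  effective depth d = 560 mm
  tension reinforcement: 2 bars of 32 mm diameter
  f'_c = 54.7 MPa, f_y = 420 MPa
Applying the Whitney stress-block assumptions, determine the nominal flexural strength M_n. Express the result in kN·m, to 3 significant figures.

M_n ≈ 365 kN·m

A_s = 2 × 804 = 1608 mm².
T = A_s f_y = 1608 × 420 = 675360 N = 675.36 kN.
From C = T: a = T/(0.85 f'_c b) = 675360/(0.85 × 54.7 × 360) = 40.35 mm.
M_n = T(d − a/2) = 675.36 kN × (560 − 20.175) mm = 364.58 kN·m.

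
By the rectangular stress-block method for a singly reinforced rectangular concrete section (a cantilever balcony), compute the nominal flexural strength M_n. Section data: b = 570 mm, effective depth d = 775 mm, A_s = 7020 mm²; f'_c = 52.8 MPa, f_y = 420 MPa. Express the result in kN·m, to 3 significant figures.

M_n ≈ 2120 kN·m

T = A_s f_y = 7020 × 420 = 2948400 N = 2948.4 kN.
From C = T: a = T/(0.85 f'_c b) = 2948400/(0.85 × 52.8 × 570) = 115.25 mm.
M_n = T(d − a/2) = 2948.4 kN × (775 − 57.625) mm = 2115.11 kN·m.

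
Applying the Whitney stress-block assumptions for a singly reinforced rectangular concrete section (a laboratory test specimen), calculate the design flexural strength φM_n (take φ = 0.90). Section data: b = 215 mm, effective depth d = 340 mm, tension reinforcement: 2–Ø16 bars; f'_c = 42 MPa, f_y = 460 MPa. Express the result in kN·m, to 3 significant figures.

φM_n ≈ 54.6 kN·m

A_s = 2 × 201 = 402 mm².
T = A_s f_y = 402 × 460 = 184920 N = 184.92 kN.
From C = T: a = T/(0.85 f'_c b) = 184920/(0.85 × 42 × 215) = 24.09 mm.
M_n = T(d − a/2) = 184.92 kN × (340 − 12.045) mm = 60.65 kN·m.
φM_n = 0.90 × 60.65 = 54.59 kN·m.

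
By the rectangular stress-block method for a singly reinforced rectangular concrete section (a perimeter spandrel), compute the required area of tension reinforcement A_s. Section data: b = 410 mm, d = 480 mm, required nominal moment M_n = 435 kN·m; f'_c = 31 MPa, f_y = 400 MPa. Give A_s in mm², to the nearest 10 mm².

A_s ≈ 2510 mm²

With M_n = 0.85 f'_c a b (d − a/2), solve the quadratic for a:
a = d − √(d² − 2M_n/(0.85 f'_c b)) = 480 − √(480² − 2 × 435×10⁶/(0.85 × 31 × 410)) = 92.87 mm.
A_s = 0.85 f'_c a b / f_y = 0.85 × 31 × 92.87 × 410 / 400 = 2508.3 mm².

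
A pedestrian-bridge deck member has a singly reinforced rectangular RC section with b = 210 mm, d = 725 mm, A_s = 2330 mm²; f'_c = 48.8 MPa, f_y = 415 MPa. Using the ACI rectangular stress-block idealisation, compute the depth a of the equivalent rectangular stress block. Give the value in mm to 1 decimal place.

T = A_s f_y = 2330 × 415 = 966950 N = 966.95 kN.
Setting C = 0.85 f'_c a b equal to T: a = 966950/(0.85 × 48.8 × 210) = 111.0 mm.

a ≈ 111.0 mm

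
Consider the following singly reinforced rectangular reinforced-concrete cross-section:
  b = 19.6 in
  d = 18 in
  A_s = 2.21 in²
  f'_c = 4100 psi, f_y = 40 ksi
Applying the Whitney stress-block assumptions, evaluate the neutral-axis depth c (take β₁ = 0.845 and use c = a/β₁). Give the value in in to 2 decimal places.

T = A_s f_y = 2.21 × 40 = 88.4 kips.
a = T/(0.85 f'_c b) = 88.4/(0.85 × 4.1 × 19.6) = 1.2942 in.
With β₁ = 0.845, c = a/β₁ = 1.2942/0.845 = 1.53 in.

c ≈ 1.53 in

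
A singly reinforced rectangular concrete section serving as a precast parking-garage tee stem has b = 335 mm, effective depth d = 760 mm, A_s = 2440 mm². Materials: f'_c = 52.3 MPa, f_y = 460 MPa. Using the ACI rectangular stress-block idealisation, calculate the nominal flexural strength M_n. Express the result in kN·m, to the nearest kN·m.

M_n ≈ 811 kN·m

T = A_s f_y = 2440 × 460 = 1122400 N = 1122.4 kN.
From C = T: a = T/(0.85 f'_c b) = 1122400/(0.85 × 52.3 × 335) = 75.37 mm.
M_n = T(d − a/2) = 1122.4 kN × (760 − 37.685) mm = 810.73 kN·m.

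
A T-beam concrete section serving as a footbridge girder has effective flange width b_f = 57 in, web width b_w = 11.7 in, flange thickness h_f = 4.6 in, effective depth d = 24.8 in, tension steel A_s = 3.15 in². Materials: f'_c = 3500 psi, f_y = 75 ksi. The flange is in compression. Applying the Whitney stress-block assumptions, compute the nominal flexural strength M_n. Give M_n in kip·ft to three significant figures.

Tension: T = A_s f_y = 3.15 × 75 = 236.25 kips.
Try a within the flange: a = T/(0.85 f'_c b_f) = 236.25/(0.85 × 3.5 × 57) = 1.393 in.
Since a = 1.393 ≤ h_f = 4.6 in, the stress block lies entirely in the flange; analyse as a rectangular beam of width b_f.
M_n = T(d − a/2) = 236.25 × (24.8 − 0.6965) = 5694.5 kip·in.
M_n = 5694.5/12 = 474.54 kip·ft.

M_n ≈ 475 kip·ft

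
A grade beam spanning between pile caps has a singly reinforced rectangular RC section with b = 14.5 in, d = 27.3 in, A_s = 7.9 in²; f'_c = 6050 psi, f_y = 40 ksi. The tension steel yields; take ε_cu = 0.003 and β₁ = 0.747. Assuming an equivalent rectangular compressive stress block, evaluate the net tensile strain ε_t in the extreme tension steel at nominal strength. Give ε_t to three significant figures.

ε_t ≈ 0.0114

a = A_s f_y/(0.85 f'_c b) = 4.238 in.
β₁ = 0.747, so c = a/β₁ = 4.238/0.747 = 5.673 in.
From the linear strain diagram with ε_cu = 0.003: ε_t = 0.003 (d − c)/c = 0.003 × (27.3 − 5.673)/5.673 = 0.0114.
Since ε_t ≥ 0.005, the section is tension-controlled.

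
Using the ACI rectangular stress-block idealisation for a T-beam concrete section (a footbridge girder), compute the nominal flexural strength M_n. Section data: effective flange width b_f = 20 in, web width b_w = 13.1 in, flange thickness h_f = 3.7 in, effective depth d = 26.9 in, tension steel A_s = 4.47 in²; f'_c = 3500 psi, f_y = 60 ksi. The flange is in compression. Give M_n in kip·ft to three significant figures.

M_n ≈ 550 kip·ft

Tension: T = A_s f_y = 4.47 × 60 = 268.2 kips.
Try a within the flange: a = T/(0.85 f'_c b_f) = 268.2/(0.85 × 3.5 × 20) = 4.508 in.
a = 4.508 > h_f = 3.7 in: the block extends into the web. Split into flange-overhang and web parts.
C_f = 0.85 f'_c (b_f − b_w) h_f = 0.85 × 3.5 × (20 − 13.1) × 3.7 = 76.0 kips.
Remaining web compression depth: a_w = (T − C_f)/(0.85 f'_c b_w) = (268.2 − 76.0)/(0.85 × 3.5 × 13.1) = 4.932 in.
M_n = C_f(d − h_f/2) + (T − C_f)(d − a_w/2) = 76.0 × (26.9 − 1.85) + 192.2 × (26.9 − 2.466) = 1903.8 + 4696.2 = 6600.0 kip·in.
M_n = 6600.0/12 = 550.00 kip·ft.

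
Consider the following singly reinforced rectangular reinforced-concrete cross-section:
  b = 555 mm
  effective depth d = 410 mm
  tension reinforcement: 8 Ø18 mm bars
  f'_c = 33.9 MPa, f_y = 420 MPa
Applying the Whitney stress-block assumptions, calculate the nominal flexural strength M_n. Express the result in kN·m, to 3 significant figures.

M_n ≈ 327 kN·m

A_s = 8 × 254 = 2032 mm².
T = A_s f_y = 2032 × 420 = 853440 N = 853.44 kN.
From C = T: a = T/(0.85 f'_c b) = 853440/(0.85 × 33.9 × 555) = 53.37 mm.
M_n = T(d − a/2) = 853.44 kN × (410 − 26.685) mm = 327.14 kN·m.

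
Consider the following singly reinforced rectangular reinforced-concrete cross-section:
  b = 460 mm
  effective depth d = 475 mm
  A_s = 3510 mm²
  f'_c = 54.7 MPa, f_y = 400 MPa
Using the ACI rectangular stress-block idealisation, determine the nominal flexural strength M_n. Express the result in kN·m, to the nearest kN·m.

T = A_s f_y = 3510 × 400 = 1404000 N = 1404 kN.
From C = T: a = T/(0.85 f'_c b) = 1404000/(0.85 × 54.7 × 460) = 65.65 mm.
M_n = T(d − a/2) = 1404 kN × (475 − 32.825) mm = 620.81 kN·m.

M_n ≈ 621 kN·m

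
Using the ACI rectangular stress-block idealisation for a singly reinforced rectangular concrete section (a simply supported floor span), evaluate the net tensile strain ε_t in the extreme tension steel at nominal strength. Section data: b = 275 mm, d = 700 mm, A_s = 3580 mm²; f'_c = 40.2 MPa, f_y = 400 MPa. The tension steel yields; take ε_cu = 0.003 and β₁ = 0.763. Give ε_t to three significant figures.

ε_t ≈ 0.00751

a = A_s f_y/(0.85 f'_c b) = 152.39 mm.
β₁ = 0.763, so c = a/β₁ = 152.39/0.763 = 199.72 mm.
From the linear strain diagram with ε_cu = 0.003: ε_t = 0.003 (d − c)/c = 0.003 × (700 − 199.72)/199.72 = 0.00751.
Since ε_t ≥ 0.005, the section is tension-controlled.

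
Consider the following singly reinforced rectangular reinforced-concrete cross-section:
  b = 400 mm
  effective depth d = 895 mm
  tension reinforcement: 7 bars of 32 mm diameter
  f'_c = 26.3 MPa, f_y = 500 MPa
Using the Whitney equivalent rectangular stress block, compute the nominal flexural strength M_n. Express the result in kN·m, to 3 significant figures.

M_n ≈ 2080 kN·m

A_s = 7 × 804 = 5628 mm².
T = A_s f_y = 5628 × 500 = 2814000 N = 2814 kN.
From C = T: a = T/(0.85 f'_c b) = 2814000/(0.85 × 26.3 × 400) = 314.69 mm.
M_n = T(d − a/2) = 2814 kN × (895 − 157.345) mm = 2075.76 kN·m.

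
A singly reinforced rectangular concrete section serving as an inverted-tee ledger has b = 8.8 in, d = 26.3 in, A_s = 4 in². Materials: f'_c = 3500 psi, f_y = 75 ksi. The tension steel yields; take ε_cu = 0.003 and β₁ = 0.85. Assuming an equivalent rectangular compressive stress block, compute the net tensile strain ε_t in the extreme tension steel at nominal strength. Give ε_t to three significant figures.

a = A_s f_y/(0.85 f'_c b) = 11.459 in.
β₁ = 0.85, so c = a/β₁ = 11.459/0.85 = 13.481 in.
From the linear strain diagram with ε_cu = 0.003: ε_t = 0.003 (d − c)/c = 0.003 × (26.3 − 13.481)/13.481 = 0.00285.
ε_t < 0.004 — the section is over-reinforced for flexure under ACI limits.

ε_t ≈ 0.00285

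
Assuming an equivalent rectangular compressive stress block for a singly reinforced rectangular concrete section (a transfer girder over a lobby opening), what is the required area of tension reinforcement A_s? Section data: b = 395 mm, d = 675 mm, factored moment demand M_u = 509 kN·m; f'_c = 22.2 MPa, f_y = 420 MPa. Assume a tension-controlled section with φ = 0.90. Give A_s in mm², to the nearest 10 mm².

M_n = M_u/φ = 509/0.90 = 565.556 kN·m.
With M_n = 0.85 f'_c a b (d − a/2), solve the quadratic for a:
a = d − √(d² − 2M_n/(0.85 f'_c b)) = 675 − √(675² − 2 × 565.556×10⁶/(0.85 × 22.2 × 395)) = 123.75 mm.
A_s = 0.85 f'_c a b / f_y = 0.85 × 22.2 × 123.75 × 395 / 420 = 2196.2 mm².

A_s ≈ 2200 mm²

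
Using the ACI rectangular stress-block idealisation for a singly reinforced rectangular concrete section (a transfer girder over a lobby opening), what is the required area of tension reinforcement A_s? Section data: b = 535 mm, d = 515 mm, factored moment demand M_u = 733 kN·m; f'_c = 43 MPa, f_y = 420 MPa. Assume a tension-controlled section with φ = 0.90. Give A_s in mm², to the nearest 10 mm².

A_s ≈ 4120 mm²

M_n = M_u/φ = 733/0.90 = 814.444 kN·m.
With M_n = 0.85 f'_c a b (d − a/2), solve the quadratic for a:
a = d − √(d² − 2M_n/(0.85 f'_c b)) = 515 − √(515² − 2 × 814.444×10⁶/(0.85 × 43 × 535)) = 88.47 mm.
A_s = 0.85 f'_c a b / f_y = 0.85 × 43 × 88.47 × 535 / 420 = 4119.0 mm².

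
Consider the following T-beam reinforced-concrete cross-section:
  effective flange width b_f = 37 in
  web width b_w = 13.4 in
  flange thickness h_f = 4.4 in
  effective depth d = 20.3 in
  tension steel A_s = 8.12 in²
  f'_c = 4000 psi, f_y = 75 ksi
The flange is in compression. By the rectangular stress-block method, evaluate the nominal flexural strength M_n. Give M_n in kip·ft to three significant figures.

Tension: T = A_s f_y = 8.12 × 75 = 609 kips.
Try a within the flange: a = T/(0.85 f'_c b_f) = 609/(0.85 × 4 × 37) = 4.841 in.
a = 4.841 > h_f = 4.4 in: the block extends into the web. Split into flange-overhang and web parts.
C_f = 0.85 f'_c (b_f − b_w) h_f = 0.85 × 4 × (37 − 13.4) × 4.4 = 353.1 kips.
Remaining web compression depth: a_w = (T − C_f)/(0.85 f'_c b_w) = (609 − 353.1)/(0.85 × 4 × 13.4) = 5.617 in.
M_n = C_f(d − h_f/2) + (T − C_f)(d − a_w/2) = 353.1 × (20.3 − 2.2) + 255.9 × (20.3 − 2.8085) = 6391.1 + 4476.1 = 10867.2 kip·in.
M_n = 10867.2/12 = 905.60 kip·ft.

M_n ≈ 906 kip·ft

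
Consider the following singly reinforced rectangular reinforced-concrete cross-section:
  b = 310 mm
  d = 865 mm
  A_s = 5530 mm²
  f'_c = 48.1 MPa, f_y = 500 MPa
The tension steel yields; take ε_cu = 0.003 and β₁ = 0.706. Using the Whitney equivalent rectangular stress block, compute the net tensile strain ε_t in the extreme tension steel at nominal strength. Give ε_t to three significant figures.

a = A_s f_y/(0.85 f'_c b) = 218.16 mm.
β₁ = 0.706, so c = a/β₁ = 218.16/0.706 = 309.01 mm.
From the linear strain diagram with ε_cu = 0.003: ε_t = 0.003 (d − c)/c = 0.003 × (865 − 309.01)/309.01 = 0.00540.
Since ε_t ≥ 0.005, the section is tension-controlled.

ε_t ≈ 0.00540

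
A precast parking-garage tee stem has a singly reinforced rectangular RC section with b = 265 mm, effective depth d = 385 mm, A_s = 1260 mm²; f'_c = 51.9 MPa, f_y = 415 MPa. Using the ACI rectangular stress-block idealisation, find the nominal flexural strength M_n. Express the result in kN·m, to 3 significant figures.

M_n ≈ 190 kN·m

T = A_s f_y = 1260 × 415 = 522900 N = 522.9 kN.
From C = T: a = T/(0.85 f'_c b) = 522900/(0.85 × 51.9 × 265) = 44.73 mm.
M_n = T(d − a/2) = 522.9 kN × (385 − 22.365) mm = 189.62 kN·m.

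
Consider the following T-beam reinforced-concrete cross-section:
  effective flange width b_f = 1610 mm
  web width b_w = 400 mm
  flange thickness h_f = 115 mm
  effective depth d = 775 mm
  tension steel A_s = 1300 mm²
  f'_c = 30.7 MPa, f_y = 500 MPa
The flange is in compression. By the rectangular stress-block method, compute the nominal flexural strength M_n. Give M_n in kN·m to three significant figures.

M_n ≈ 499 kN·m

Tension: T = A_s f_y = 1300 × 500 = 650000 N.
Try a within the flange: a = T/(0.85 f'_c b_f) = 650000/(0.85 × 30.7 × 1610) = 15.47 mm.
Since a = 15.47 ≤ h_f = 115 mm, the stress block lies entirely in the flange; analyse as a rectangular beam of width b_f.
M_n = T(d − a/2) = 650000 × (775 − 7.735) = 498.72 × 10⁶ N·mm.
M_n = 498.72 kN·m.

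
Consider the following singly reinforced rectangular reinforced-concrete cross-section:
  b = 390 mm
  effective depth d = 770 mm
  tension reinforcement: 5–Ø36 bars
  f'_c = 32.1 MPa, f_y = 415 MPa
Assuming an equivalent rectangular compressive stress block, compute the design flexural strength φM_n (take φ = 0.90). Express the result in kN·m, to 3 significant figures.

A_s = 5 × 1018 = 5090 mm².
T = A_s f_y = 5090 × 415 = 2112350 N = 2112.35 kN.
From C = T: a = T/(0.85 f'_c b) = 2112350/(0.85 × 32.1 × 390) = 198.51 mm.
M_n = T(d − a/2) = 2112.35 kN × (770 − 99.255) mm = 1416.85 kN·m.
φM_n = 0.90 × 1416.85 = 1275.17 kN·m.

φM_n ≈ 1280 kN·m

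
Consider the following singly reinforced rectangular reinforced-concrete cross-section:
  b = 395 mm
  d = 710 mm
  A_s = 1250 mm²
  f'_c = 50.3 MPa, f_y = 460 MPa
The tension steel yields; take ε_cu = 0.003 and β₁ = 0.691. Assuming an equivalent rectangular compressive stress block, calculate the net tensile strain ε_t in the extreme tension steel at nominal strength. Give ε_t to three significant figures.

ε_t ≈ 0.0402

a = A_s f_y/(0.85 f'_c b) = 34.05 mm.
β₁ = 0.691, so c = a/β₁ = 34.05/0.691 = 49.28 mm.
From the linear strain diagram with ε_cu = 0.003: ε_t = 0.003 (d − c)/c = 0.003 × (710 − 49.28)/49.28 = 0.0402.
Since ε_t ≥ 0.005, the section is tension-controlled.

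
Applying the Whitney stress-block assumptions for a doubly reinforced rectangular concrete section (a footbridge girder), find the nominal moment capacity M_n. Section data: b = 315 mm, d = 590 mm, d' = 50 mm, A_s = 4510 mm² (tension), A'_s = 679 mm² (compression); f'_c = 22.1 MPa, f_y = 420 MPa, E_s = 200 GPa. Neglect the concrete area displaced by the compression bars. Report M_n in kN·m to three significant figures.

Assume both tension and compression steel yield.
Net tension couple steel: A_s − A'_s = 3831 mm².
a = (A_s − A'_s) f_y / (0.85 f'_c b) = 1609020/(0.85 × 22.1 × 315) = 271.92 mm.
c = a/β₁ = 271.92/0.85 = 319.91 mm; ε'_s = 0.003(c − d')/c = 0.0025 ≥ f_y/E_s = 0.0021, so compression steel does yield.
M_n = (A_s − A'_s) f_y (d − a/2) + A'_s f_y (d − d') = [1609020 × (590 − 135.96) + 285180 × (590 − 50)] × 10⁻⁶ = 730.56 + 154.00 = 884.56 kN·m.

M_n ≈ 885 kN·m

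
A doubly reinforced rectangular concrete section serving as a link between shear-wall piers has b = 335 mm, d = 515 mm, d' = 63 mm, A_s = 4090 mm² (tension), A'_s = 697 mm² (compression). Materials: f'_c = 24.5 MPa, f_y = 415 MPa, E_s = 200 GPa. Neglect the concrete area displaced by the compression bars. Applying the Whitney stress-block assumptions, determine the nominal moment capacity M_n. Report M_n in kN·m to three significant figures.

M_n ≈ 714 kN·m

Assume both tension and compression steel yield.
Net tension couple steel: A_s − A'_s = 3393 mm².
a = (A_s − A'_s) f_y / (0.85 f'_c b) = 1408095/(0.85 × 24.5 × 335) = 201.84 mm.
c = a/β₁ = 201.84/0.85 = 237.46 mm; ε'_s = 0.003(c − d')/c = 0.0022 ≥ f_y/E_s = 0.0021, so compression steel does yield.
M_n = (A_s − A'_s) f_y (d − a/2) + A'_s f_y (d − d') = [1408095 × (515 − 100.92) + 289255 × (515 − 63)] × 10⁻⁶ = 583.06 + 130.74 = 713.80 kN·m.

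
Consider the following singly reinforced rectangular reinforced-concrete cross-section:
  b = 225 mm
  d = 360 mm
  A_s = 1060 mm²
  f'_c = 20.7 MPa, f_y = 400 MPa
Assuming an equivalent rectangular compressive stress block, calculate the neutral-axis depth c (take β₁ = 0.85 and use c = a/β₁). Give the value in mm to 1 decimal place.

T = A_s f_y = 1060 × 400 = 424000 N = 424 kN.
Setting C = 0.85 f'_c a b equal to T: a = 424000/(0.85 × 20.7 × 225) = 107.101 mm.
With β₁ = 0.85, c = a/β₁ = 107.101/0.85 = 126.0 mm.

c ≈ 126.0 mm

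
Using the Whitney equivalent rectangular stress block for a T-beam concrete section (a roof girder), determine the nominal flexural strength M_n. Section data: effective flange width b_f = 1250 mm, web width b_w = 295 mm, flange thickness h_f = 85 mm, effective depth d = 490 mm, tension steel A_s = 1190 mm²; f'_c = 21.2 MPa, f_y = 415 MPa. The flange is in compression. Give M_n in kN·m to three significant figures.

M_n ≈ 237 kN·m

Tension: T = A_s f_y = 1190 × 415 = 493850 N.
Try a within the flange: a = T/(0.85 f'_c b_f) = 493850/(0.85 × 21.2 × 1250) = 21.92 mm.
Since a = 21.92 ≤ h_f = 85 mm, the stress block lies entirely in the flange; analyse as a rectangular beam of width b_f.
M_n = T(d − a/2) = 493850 × (490 − 10.96) = 236.57 × 10⁶ N·mm.
M_n = 236.57 kN·m.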